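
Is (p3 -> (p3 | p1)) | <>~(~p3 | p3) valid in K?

Yes, valid

Tableau for the negation ~((p3 -> (p3 | p1)) | <>~(~p3 | p3)):
1. ~((p3 -> (p3 | p1)) | <>~(~p3 | p3)), u
2. ~(p3 -> (p3 | p1)), u
3. ~<>~(~p3 | p3), u
4. p3, u
5. ~(p3 | p1), u
6. ~p3, u
7. ~p1, u
Branch closes: p3 and ~p3 both at u.
All branches of the negation close; one closing branch shown above.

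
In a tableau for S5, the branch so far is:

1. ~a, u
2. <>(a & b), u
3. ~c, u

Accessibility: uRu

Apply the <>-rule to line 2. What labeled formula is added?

a fresh world v with uRv, and a & b at v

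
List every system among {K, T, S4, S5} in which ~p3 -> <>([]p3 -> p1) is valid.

T, S4, S5

T-tableau for the negation ~(~p3 -> <>([]p3 -> p1)):
1. ~(~p3 -> <>([]p3 -> p1)), u
2. ~p3, u
3. ~<>([]p3 -> p1), u
4. ~([]p3 -> p1), u
5. []p3, u
6. ~p1, u
7. p3, u
Accessibility: uRu
Branch closes: p3 and ~p3 both at u.
Every branch closes (one shown): valid in T, hence also in S4, S5 (every theorem of T is a theorem of S4 and S5).
K-tableau for the negation ~(~p3 -> <>([]p3 -> p1)):
1. ~(~p3 -> <>([]p3 -> p1)), u
2. ~p3, u
3. ~<>([]p3 -> p1), u
Complete open branch: countermodel on a K-frame, so not valid in K.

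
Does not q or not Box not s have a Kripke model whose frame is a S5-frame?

1. not q or not Box not s, u
2. not Box not s, u
3. s, v
Accessibility: uRu, uRv, vRu, vRv

Satisfiable (open branch found)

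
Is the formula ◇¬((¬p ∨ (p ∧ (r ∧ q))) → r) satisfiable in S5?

Satisfiable

1. ◇¬((¬p ∨ (p ∧ (r ∧ q))) → r), w0
2. ¬((¬p ∨ (p ∧ (r ∧ q))) → r), w1   [◇-rule on 1: fresh world w1, w0Rw1]
3. ¬p ∨ (p ∧ (r ∧ q)), w1   [¬→-rule on 2]
4. ¬r, w1   [¬→-rule on 2]
5. ¬p, w1   [∨-rule on 3 (branches; this branch)]
Accessibility: w0Rw0, w0Rw1, w1Rw0, w1Rw1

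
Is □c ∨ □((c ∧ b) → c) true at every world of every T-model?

Valid in T

Tableau for the negation ¬(□c ∨ □((c ∧ b) → c)):
1. ¬(□c ∨ □((c ∧ b) → c)), u
2. ¬□c, u   [¬∨-rule on 1]
3. ¬□((c ∧ b) → c), u   [¬∨-rule on 1]
4. ¬c, v   [¬□-rule on 2: fresh world v, uRv]
5. ¬((c ∧ b) → c), w   [¬□-rule on 3: fresh world w, uRw]
6. c ∧ b, w   [¬→-rule on 5]
7. ¬c, w   [¬→-rule on 5]
8. c, w   [∧-rule on 6]
9. b, w   [∧-rule on 6]
Accessibility: uRu, uRv, uRw, vRv, wRw
Branch closes: c and ¬c both at w.
Every branch of the negation's tableau closes; the branch above is one of them.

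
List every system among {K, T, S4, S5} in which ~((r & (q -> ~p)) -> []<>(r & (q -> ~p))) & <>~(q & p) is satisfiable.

S4-tableau for the formula:
1. ~((r & (q -> ~p)) -> []<>(r & (q -> ~p))) & <>~(q & p), 0
2. ~((r & (q -> ~p)) -> []<>(r & (q -> ~p))), 0
3. <>~(q & p), 0
4. r & (q -> ~p), 0
5. ~[]<>(r & (q -> ~p)), 0
6. r, 0
7. q -> ~p, 0
8. ~p, 0
9. ~(q & p), 1
10. ~p, 1
11. ~<>(r & (q -> ~p)), 2
12. ~(r & (q -> ~p)), 2
13. ~(q -> ~p), 2
14. q, 2
15. p, 2
Accessibility: 0R0, 0R1, 0R2, 1R1, 2R2
Complete open branch: satisfiable in S4, hence also in K, T (this S4-model is also a K-model and a T-model).
S5-tableau for the formula:
1. ~((r & (q -> ~p)) -> []<>(r & (q -> ~p))) & <>~(q & p), 0
2. ~((r & (q -> ~p)) -> []<>(r & (q -> ~p))), 0
3. <>~(q & p), 0
4. r & (q -> ~p), 0
5. ~[]<>(r & (q -> ~p)), 0
6. r, 0
7. q -> ~p, 0
8. ~p, 0
9. ~(q & p), 1
10. ~p, 1
11. ~<>(r & (q -> ~p)), 2
12. ~(r & (q -> ~p)), 0
13. ~(r & (q -> ~p)), 1
14. ~(r & (q -> ~p)), 2
15. ~(q -> ~p), 0
16. q, 0
17. p, 0
Accessibility: 0R0, 0R1, 0R2, 1R0, 1R1, 1R2, 2R0, 2R1, 2R2
Branch closes: p and ~p both at 0.
Every branch closes (one shown): unsatisfiable in S5.

K, T, S4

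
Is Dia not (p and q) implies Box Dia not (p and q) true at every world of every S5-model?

Yes, valid

Tableau for the negation not (Dia not (p and q) implies Box Dia not (p and q)):
1. not (Dia not (p and q) implies Box Dia not (p and q)), u
2. Dia not (p and q), u
3. not Box Dia not (p and q), u
4. not (p and q), v
5. not q, v
6. not Dia not (p and q), w
7. p and q, u
8. p, u
9. q, u
10. p and q, v
11. p, v
12. q, v
Accessibility: uRu, uRv, uRw, vRu, vRv, vRw, wRu, wRv, wRw
Branch closes: q and not q both at v.
Every branch of the negation's tableau closes; the branch above is one of them.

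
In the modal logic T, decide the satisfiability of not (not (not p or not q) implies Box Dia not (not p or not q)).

Satisfiable

1. not (not (not p or not q) implies Box Dia not (not p or not q)), w0
2. not (not p or not q), w0
3. not Box Dia not (not p or not q), w0
4. p, w0
5. q, w0
6. not Dia not (not p or not q), w1
7. not p or not q, w1
8. not q, w1
Accessibility: w0Rw0, w0Rw1, w1Rw1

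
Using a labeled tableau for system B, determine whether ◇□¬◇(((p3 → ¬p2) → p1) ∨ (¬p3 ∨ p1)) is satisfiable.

Satisfiable

1. ◇□¬◇(((p3 → ¬p2) → p1) ∨ (¬p3 ∨ p1)), 0
2. □¬◇(((p3 → ¬p2) → p1) ∨ (¬p3 ∨ p1)), 1   [◇-rule on 1: fresh world 1, 0R1]
3. ¬◇(((p3 → ¬p2) → p1) ∨ (¬p3 ∨ p1)), 0   [□-rule on 2 via 1R0]
4. ¬◇(((p3 → ¬p2) → p1) ∨ (¬p3 ∨ p1)), 1   [□-rule on 2 via 1R1]
5. ¬(((p3 → ¬p2) → p1) ∨ (¬p3 ∨ p1)), 0   [¬◇-rule on 3 via 0R0]
6. ¬((p3 → ¬p2) → p1), 0   [¬∨-rule on 5]
7. ¬(¬p3 ∨ p1), 0   [¬∨-rule on 5]
8. p3 → ¬p2, 0   [¬→-rule on 6]
9. ¬p1, 0   [¬→-rule on 6]
10. p3, 0   [¬∨-rule on 7]
11. ¬(((p3 → ¬p2) → p1) ∨ (¬p3 ∨ p1)), 1   [¬◇-rule on 3 via 0R1]
12. ¬((p3 → ¬p2) → p1), 1   [¬∨-rule on 11]
13. ¬(¬p3 ∨ p1), 1   [¬∨-rule on 11]
14. p3 → ¬p2, 1   [¬→-rule on 12]
15. ¬p1, 1   [¬→-rule on 12]
16. p3, 1   [¬∨-rule on 13]
17. ¬p2, 0   [→-rule on 8 (branches; this branch)]
18. ¬p2, 1   [→-rule on 14 (branches; this branch)]
Accessibility: 0R0, 0R1, 1R0, 1R1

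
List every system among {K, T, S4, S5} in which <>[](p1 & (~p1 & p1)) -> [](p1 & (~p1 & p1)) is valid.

K-tableau for the negation ~(<>[](p1 & (~p1 & p1)) -> [](p1 & (~p1 & p1))):
1. ~(<>[](p1 & (~p1 & p1)) -> [](p1 & (~p1 & p1))), w0
2. <>[](p1 & (~p1 & p1)), w0
3. ~[](p1 & (~p1 & p1)), w0
4. [](p1 & (~p1 & p1)), w1
5. ~(p1 & (~p1 & p1)), w2
6. ~(~p1 & p1), w2
7. ~p1, w2
Accessibility: w0Rw1, w0Rw2
Complete open branch: countermodel on a K-frame, so not valid in K.
T-tableau for the negation ~(<>[](p1 & (~p1 & p1)) -> [](p1 & (~p1 & p1))):
1. ~(<>[](p1 & (~p1 & p1)) -> [](p1 & (~p1 & p1))), w0
2. <>[](p1 & (~p1 & p1)), w0
3. ~[](p1 & (~p1 & p1)), w0
4. [](p1 & (~p1 & p1)), w1
5. p1 & (~p1 & p1), w1
6. p1, w1
7. ~p1 & p1, w1
8. ~p1, w1
Accessibility: w0Rw0, w0Rw1, w1Rw1
Branch closes: p1 and ~p1 both at w1.
Every branch closes (one shown): valid in T, hence also in S4, S5 (every theorem of T is a theorem of S4 and S5).

T, S4, S5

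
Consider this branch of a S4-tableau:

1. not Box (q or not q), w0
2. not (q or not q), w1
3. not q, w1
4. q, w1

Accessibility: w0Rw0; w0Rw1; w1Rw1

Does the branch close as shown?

Both q and not q appear at w1.

Yes, closed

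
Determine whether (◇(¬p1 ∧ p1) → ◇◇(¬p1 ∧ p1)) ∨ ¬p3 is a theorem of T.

Valid

Tableau for the negation ¬((◇(¬p1 ∧ p1) → ◇◇(¬p1 ∧ p1)) ∨ ¬p3):
1. ¬((◇(¬p1 ∧ p1) → ◇◇(¬p1 ∧ p1)) ∨ ¬p3), 0
2. ¬(◇(¬p1 ∧ p1) → ◇◇(¬p1 ∧ p1)), 0   [¬∨-rule on 1]
3. p3, 0   [¬∨-rule on 1]
4. ◇(¬p1 ∧ p1), 0   [¬→-rule on 2]
5. ¬◇◇(¬p1 ∧ p1), 0   [¬→-rule on 2]
6. ¬◇(¬p1 ∧ p1), 0   [¬◇-rule on 5 via 0R0]
7. ¬(¬p1 ∧ p1), 0   [¬◇-rule on 6 via 0R0]
8. ¬p1, 0   [¬∧-rule on 7 (branches; this branch)]
9. ¬p1 ∧ p1, 1   [◇-rule on 4: fresh world 1, 0R1]
10. ¬p1, 1   [∧-rule on 9]
11. p1, 1   [∧-rule on 9]
Accessibility: 0R0, 0R1, 1R1
Branch closes: p1 and ¬p1 both at 1.
All branches of the negation close; one closing branch shown above.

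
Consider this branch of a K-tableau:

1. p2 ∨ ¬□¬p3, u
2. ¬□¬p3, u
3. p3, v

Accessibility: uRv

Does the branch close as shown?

No, open

There is no literal clash: for every atom and world, at most one sign appears.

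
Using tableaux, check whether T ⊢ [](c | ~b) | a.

Not valid

Tableau for the negation ~([](c | ~b) | a):
1. ~([](c | ~b) | a), 0
2. ~[](c | ~b), 0   [~|-rule on 1]
3. ~a, 0   [~|-rule on 1]
4. ~(c | ~b), 1   [~[]-rule on 2: fresh world 1, 0R1]
5. ~c, 1   [~|-rule on 4]
6. b, 1   [~|-rule on 4]
Accessibility: 0R0, 0R1, 1R1
The negation has an open branch (countermodel exists).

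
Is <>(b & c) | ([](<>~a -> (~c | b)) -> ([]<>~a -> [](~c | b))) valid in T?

Valid in T

Tableau for the negation ~(<>(b & c) | ([](<>~a -> (~c | b)) -> ([]<>~a -> [](~c | b)))):
1. ~(<>(b & c) | ([](<>~a -> (~c | b)) -> ([]<>~a -> [](~c | b)))), 0
2. ~<>(b & c), 0
3. ~([](<>~a -> (~c | b)) -> ([]<>~a -> [](~c | b))), 0
4. [](<>~a -> (~c | b)), 0
5. ~([]<>~a -> [](~c | b)), 0
6. []<>~a, 0
7. ~[](~c | b), 0
8. ~(b & c), 0
9. <>~a -> (~c | b), 0
10. <>~a, 0
11. ~c, 0
12. ~c | b, 0
13. b, 0
14. ~(~c | b), 1
15. c, 1
16. ~b, 1
17. ~(b & c), 1
18. <>~a -> (~c | b), 1
19. <>~a, 1
20. ~<>~a, 1
21. a, 1
22. ~a, 2
23. ~(b & c), 2
24. <>~a -> (~c | b), 2
25. <>~a, 2
26. ~c, 2
27. ~c | b, 2
28. b, 2
29. ~a, 3
30. a, 3
Accessibility: 0R0, 0R1, 0R2, 1R1, 1R3, 2R2, 3R3
Branch closes: a and ~a both at 3.
Every branch of the negation's tableau closes; the branch above is one of them.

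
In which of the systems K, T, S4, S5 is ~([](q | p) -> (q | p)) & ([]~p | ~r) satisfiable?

T-tableau for the formula:
1. ~([](q | p) -> (q | p)) & ([]~p | ~r), u
2. ~([](q | p) -> (q | p)), u   [&-rule on 1]
3. []~p | ~r, u   [&-rule on 1]
4. [](q | p), u   [~->-rule on 2]
5. ~(q | p), u   [~->-rule on 2]
6. ~q, u   [~|-rule on 5]
7. ~p, u   [~|-rule on 5]
8. q | p, u   [[]-rule on 4 via uRu]
9. ~r, u   [|-rule on 3 (branches; this branch)]
10. p, u   [|-rule on 8 (branches; this branch)]
Accessibility: uRu
Branch closes: p and ~p both at u.
Every branch closes (one shown): unsatisfiable in T, hence also in S4, S5 (every S4/S5-frame is a T-frame).
K-tableau for the formula:
1. ~([](q | p) -> (q | p)) & ([]~p | ~r), u
2. ~([](q | p) -> (q | p)), u   [&-rule on 1]
3. []~p | ~r, u   [&-rule on 1]
4. [](q | p), u   [~->-rule on 2]
5. ~(q | p), u   [~->-rule on 2]
6. ~q, u   [~|-rule on 5]
7. ~p, u   [~|-rule on 5]
8. ~r, u   [|-rule on 3 (branches; this branch)]
Complete open branch: satisfiable in K.

K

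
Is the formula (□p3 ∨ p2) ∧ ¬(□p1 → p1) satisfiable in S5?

No, unsatisfiable

1. (□p3 ∨ p2) ∧ ¬(□p1 → p1), w0
2. □p3 ∨ p2, w0   [∧-rule on 1]
3. ¬(□p1 → p1), w0   [∧-rule on 1]
4. □p1, w0   [¬→-rule on 3]
5. ¬p1, w0   [¬→-rule on 3]
6. p1, w0   [□-rule on 4 via w0Rw0]
Accessibility: w0Rw0
Branch closes: p1 and ¬p1 both at w0.
(One branch shown.) All branches close.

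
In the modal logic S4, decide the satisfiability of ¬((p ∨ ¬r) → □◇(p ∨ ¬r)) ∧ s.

Satisfiable

1. ¬((p ∨ ¬r) → □◇(p ∨ ¬r)) ∧ s, 0
2. ¬((p ∨ ¬r) → □◇(p ∨ ¬r)), 0   [∧-rule on 1]
3. s, 0   [∧-rule on 1]
4. p ∨ ¬r, 0   [¬→-rule on 2]
5. ¬□◇(p ∨ ¬r), 0   [¬→-rule on 2]
6. ¬r, 0   [∨-rule on 4 (branches; this branch)]
7. ¬◇(p ∨ ¬r), 1   [¬□-rule on 5: fresh world 1, 0R1]
8. ¬(p ∨ ¬r), 1   [¬◇-rule on 7 via 1R1]
9. ¬p, 1   [¬∨-rule on 8]
10. r, 1   [¬∨-rule on 8]
Accessibility: 0R0, 0R1, 1R1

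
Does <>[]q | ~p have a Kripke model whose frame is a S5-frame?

1. <>[]q | ~p, u
2. ~p, u
Accessibility: uRu

Yes, satisfiable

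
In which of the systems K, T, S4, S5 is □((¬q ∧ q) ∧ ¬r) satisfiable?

K-tableau for the formula:
1. □((¬q ∧ q) ∧ ¬r), 0
Complete open branch: satisfiable in K.
T-tableau for the formula:
1. □((¬q ∧ q) ∧ ¬r), 0
2. (¬q ∧ q) ∧ ¬r, 0
3. ¬q ∧ q, 0
4. ¬r, 0
5. ¬q, 0
6. q, 0
Accessibility: 0R0
Branch closes: q and ¬q both at 0.
Every branch closes (one shown): unsatisfiable in T, hence also in S4, S5 (every S4/S5-frame is a T-frame).

K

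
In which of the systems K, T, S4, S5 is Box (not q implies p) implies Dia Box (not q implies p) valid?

T, S4, S5

K-tableau for the negation not (Box (not q implies p) implies Dia Box (not q implies p)):
1. not (Box (not q implies p) implies Dia Box (not q implies p)), 0
2. Box (not q implies p), 0   [neg-implies-rule on 1]
3. not Dia Box (not q implies p), 0   [neg-implies-rule on 1]
Complete open branch: countermodel on a K-frame, so not valid in K.
T-tableau for the negation not (Box (not q implies p) implies Dia Box (not q implies p)):
1. not (Box (not q implies p) implies Dia Box (not q implies p)), 0
2. Box (not q implies p), 0   [neg-implies-rule on 1]
3. not Dia Box (not q implies p), 0   [neg-implies-rule on 1]
4. not q implies p, 0   [Box-rule on 2 via 0R0]
5. not Box (not q implies p), 0   [neg-Dia-rule on 3 via 0R0]
6. p, 0   [implies-rule on 4 (branches; this branch)]
7. not (not q implies p), 1   [neg-Box-rule on 5: fresh world 1, 0R1]
8. not q, 1   [neg-implies-rule on 7]
9. not p, 1   [neg-implies-rule on 7]
10. not q implies p, 1   [Box-rule on 2 via 0R1]
11. not Box (not q implies p), 1   [neg-Dia-rule on 3 via 0R1]
12. p, 1   [implies-rule on 10 (branches; this branch)]
Accessibility: 0R0, 0R1, 1R1
Branch closes: p and not p both at 1.
Every branch closes (one shown): valid in T, hence also in S4, S5 (every theorem of T is a theorem of S4 and S5).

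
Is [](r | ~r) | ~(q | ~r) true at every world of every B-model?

Valid

Tableau for the negation ~([](r | ~r) | ~(q | ~r)):
1. ~([](r | ~r) | ~(q | ~r)), 0
2. ~[](r | ~r), 0   [~|-rule on 1]
3. q | ~r, 0   [~|-rule on 1]
4. ~r, 0   [|-rule on 3 (branches; this branch)]
5. ~(r | ~r), 1   [~[]-rule on 2: fresh world 1, 0R1]
6. ~r, 1   [~|-rule on 5]
7. r, 1   [~|-rule on 5]
Accessibility: 0R0, 0R1, 1R0, 1R1
Branch closes: r and ~r both at 1.
Every branch of the negation's tableau closes; the branch above is one of them.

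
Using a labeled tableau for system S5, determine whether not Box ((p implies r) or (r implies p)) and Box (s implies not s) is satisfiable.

1. not Box ((p implies r) or (r implies p)) and Box (s implies not s), 0
2. not Box ((p implies r) or (r implies p)), 0
3. Box (s implies not s), 0
4. s implies not s, 0
5. not s, 0
6. not ((p implies r) or (r implies p)), 1
7. not (p implies r), 1
8. not (r implies p), 1
9. p, 1
10. not r, 1
11. r, 1
12. not p, 1
Accessibility: 0R0, 0R1, 1R0, 1R1
Branch closes: r and not r both at 1.
Every branch closes; the branch above is one of them.

Unsatisfiable (every branch closes)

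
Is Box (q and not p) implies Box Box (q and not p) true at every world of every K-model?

Tableau for the negation not (Box (q and not p) implies Box Box (q and not p)):
1. not (Box (q and not p) implies Box Box (q and not p)), u
2. Box (q and not p), u
3. not Box Box (q and not p), u
4. not Box (q and not p), v
5. q and not p, v
6. q, v
7. not p, v
8. not (q and not p), w
9. p, w
Accessibility: uRv, vRw
The negation has an open branch (countermodel exists).

No, not valid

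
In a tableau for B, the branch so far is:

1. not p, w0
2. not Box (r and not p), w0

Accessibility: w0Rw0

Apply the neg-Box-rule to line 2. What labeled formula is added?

a fresh world w1 with w0Rw1, and not (r and not p) at w1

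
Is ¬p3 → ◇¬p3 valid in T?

Tableau for the negation ¬(¬p3 → ◇¬p3):
1. ¬(¬p3 → ◇¬p3), w0
2. ¬p3, w0
3. ¬◇¬p3, w0
4. p3, w0
Accessibility: w0Rw0
Branch closes: p3 and ¬p3 both at w0.
Every branch of the negation's tableau closes; the branch above is one of them.

Valid in T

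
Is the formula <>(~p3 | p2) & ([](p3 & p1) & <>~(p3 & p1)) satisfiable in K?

1. <>(~p3 | p2) & ([](p3 & p1) & <>~(p3 & p1)), u
2. <>(~p3 | p2), u
3. [](p3 & p1) & <>~(p3 & p1), u
4. [](p3 & p1), u
5. <>~(p3 & p1), u
6. ~p3 | p2, v
7. p3 & p1, v
8. p3, v
9. p1, v
10. p2, v
11. ~(p3 & p1), w
12. p3 & p1, w
13. p3, w
14. p1, w
15. ~p1, w
Accessibility: uRv, uRw
Branch closes: p1 and ~p1 both at w.
All branches of the tableau close; one closing branch shown above.

Unsatisfiable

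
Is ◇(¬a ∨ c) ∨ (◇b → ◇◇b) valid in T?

Tableau for the negation ¬(◇(¬a ∨ c) ∨ (◇b → ◇◇b)):
1. ¬(◇(¬a ∨ c) ∨ (◇b → ◇◇b)), u
2. ¬◇(¬a ∨ c), u
3. ¬(◇b → ◇◇b), u
4. ◇b, u
5. ¬◇◇b, u
6. ¬(¬a ∨ c), u
7. a, u
8. ¬c, u
9. ¬◇b, u
10. ¬b, u
11. b, v
12. ¬(¬a ∨ c), v
13. a, v
14. ¬c, v
15. ¬◇b, v
16. ¬b, v
Accessibility: uRu, uRv, vRv
Branch closes: b and ¬b both at v.
All branches of the negation close; one closing branch shown above.

Yes, valid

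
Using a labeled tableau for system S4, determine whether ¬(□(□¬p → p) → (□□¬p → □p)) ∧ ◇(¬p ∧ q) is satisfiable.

Unsatisfiable

1. ¬(□(□¬p → p) → (□□¬p → □p)) ∧ ◇(¬p ∧ q), u
2. ¬(□(□¬p → p) → (□□¬p → □p)), u   [∧-rule on 1]
3. ◇(¬p ∧ q), u   [∧-rule on 1]
4. □(□¬p → p), u   [¬→-rule on 2]
5. ¬(□□¬p → □p), u   [¬→-rule on 2]
6. □□¬p, u   [¬→-rule on 5]
7. ¬□p, u   [¬→-rule on 5]
8. □¬p → p, u   [□-rule on 4 via uRu]
9. □¬p, u   [□-rule on 6 via uRu]
10. ¬p, u   [□-rule on 9 via uRu]
11. ¬□¬p, u   [→-rule on 8 (branches; this branch)]
12. ¬p ∧ q, v   [◇-rule on 3: fresh world v, uRv]
13. ¬p, v   [∧-rule on 12]
14. q, v   [∧-rule on 12]
15. □¬p → p, v   [□-rule on 4 via uRv]
16. □¬p, v   [□-rule on 6 via uRv]
17. ¬□¬p, v   [→-rule on 15 (branches; this branch)]
18. ¬p, w   [¬□-rule on 7: fresh world w, uRw]
19. □¬p → p, w   [□-rule on 4 via uRw]
20. □¬p, w   [□-rule on 6 via uRw]
21. ¬□¬p, w   [→-rule on 19 (branches; this branch)]
22. p, x   [¬□-rule on 11: fresh world x, uRx]
23. □¬p → p, x   [□-rule on 4 via uRx]
24. □¬p, x   [□-rule on 6 via uRx]
25. ¬p, x   [□-rule on 9 via uRx]
Accessibility: uRu, uRv, uRw, uRx, vRv, wRw, xRx
Branch closes: p and ¬p both at x.
All branches of the tableau close; one closing branch shown above.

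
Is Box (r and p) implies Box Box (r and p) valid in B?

No, not valid

Tableau for the negation not (Box (r and p) implies Box Box (r and p)):
1. not (Box (r and p) implies Box Box (r and p)), w0
2. Box (r and p), w0   [neg-implies-rule on 1]
3. not Box Box (r and p), w0   [neg-implies-rule on 1]
4. r and p, w0   [Box-rule on 2 via w0Rw0]
5. r, w0   [and-rule on 4]
6. p, w0   [and-rule on 4]
7. not Box (r and p), w1   [neg-Box-rule on 3: fresh world w1, w0Rw1]
8. r and p, w1   [Box-rule on 2 via w0Rw1]
9. r, w1   [and-rule on 8]
10. p, w1   [and-rule on 8]
11. not (r and p), w2   [neg-Box-rule on 7: fresh world w2, w1Rw2]
12. not p, w2   [neg-and-rule on 11 (branches; this branch)]
Accessibility: w0Rw0, w0Rw1, w1Rw0, w1Rw1, w1Rw2, w2Rw1, w2Rw2
The negation has an open branch (countermodel exists).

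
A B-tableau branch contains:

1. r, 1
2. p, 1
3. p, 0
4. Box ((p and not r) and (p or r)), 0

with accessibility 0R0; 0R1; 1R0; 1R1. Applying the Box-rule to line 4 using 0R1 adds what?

(p and not r) and (p or r), 1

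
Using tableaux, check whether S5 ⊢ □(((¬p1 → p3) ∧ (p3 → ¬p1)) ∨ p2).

Not valid

Tableau for the negation ¬□(((¬p1 → p3) ∧ (p3 → ¬p1)) ∨ p2):
1. ¬□(((¬p1 → p3) ∧ (p3 → ¬p1)) ∨ p2), w0
2. ¬(((¬p1 → p3) ∧ (p3 → ¬p1)) ∨ p2), w1   [¬□-rule on 1: fresh world w1, w0Rw1]
3. ¬((¬p1 → p3) ∧ (p3 → ¬p1)), w1   [¬∨-rule on 2]
4. ¬p2, w1   [¬∨-rule on 2]
5. ¬(p3 → ¬p1), w1   [¬∧-rule on 3 (branches; this branch)]
6. p3, w1   [¬→-rule on 5]
7. p1, w1   [¬→-rule on 5]
Accessibility: w0Rw0, w0Rw1, w1Rw0, w1Rw1
The negation has an open branch (countermodel exists).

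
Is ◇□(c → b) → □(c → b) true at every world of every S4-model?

Tableau for the negation ¬(◇□(c → b) → □(c → b)):
1. ¬(◇□(c → b) → □(c → b)), u
2. ◇□(c → b), u
3. ¬□(c → b), u
4. □(c → b), v
5. c → b, v
6. b, v
7. ¬(c → b), w
8. c, w
9. ¬b, w
Accessibility: uRu, uRv, uRw, vRv, wRw
The negation has an open branch (countermodel exists).

No, not valid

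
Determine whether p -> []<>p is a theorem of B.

Valid in B

Tableau for the negation ~(p -> []<>p):
1. ~(p -> []<>p), w0
2. p, w0
3. ~[]<>p, w0
4. ~<>p, w1
5. ~p, w0
Accessibility: w0Rw0, w0Rw1, w1Rw0, w1Rw1
Branch closes: p and ~p both at w0.
All branches of the negation close; one closing branch shown above.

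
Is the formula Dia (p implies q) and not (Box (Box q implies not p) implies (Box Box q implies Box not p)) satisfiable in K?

1. Dia (p implies q) and not (Box (Box q implies not p) implies (Box Box q implies Box not p)), w0
2. Dia (p implies q), w0   [and-rule on 1]
3. not (Box (Box q implies not p) implies (Box Box q implies Box not p)), w0   [and-rule on 1]
4. Box (Box q implies not p), w0   [neg-implies-rule on 3]
5. not (Box Box q implies Box not p), w0   [neg-implies-rule on 3]
6. Box Box q, w0   [neg-implies-rule on 5]
7. not Box not p, w0   [neg-implies-rule on 5]
8. p implies q, w1   [Dia-rule on 2: fresh world w1, w0Rw1]
9. Box q implies not p, w1   [Box-rule on 4 via w0Rw1]
10. Box q, w1   [Box-rule on 6 via w0Rw1]
11. q, w1   [implies-rule on 8 (branches; this branch)]
12. not p, w1   [implies-rule on 9 (branches; this branch)]
13. p, w2   [neg-Box-rule on 7: fresh world w2, w0Rw2]
14. Box q implies not p, w2   [Box-rule on 4 via w0Rw2]
15. Box q, w2   [Box-rule on 6 via w0Rw2]
16. not Box q, w2   [implies-rule on 14 (branches; this branch)]
17. not q, w3   [neg-Box-rule on 16: fresh world w3, w2Rw3]
18. q, w3   [Box-rule on 15 via w2Rw3]
Accessibility: w0Rw1, w0Rw2, w2Rw3
Branch closes: q and not q both at w3.
All branches of the tableau close; one closing branch shown above.

Unsatisfiable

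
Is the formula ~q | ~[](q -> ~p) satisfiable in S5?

Satisfiable (open branch found)

1. ~q | ~[](q -> ~p), 0
2. ~[](q -> ~p), 0
3. ~(q -> ~p), 1
4. q, 1
5. p, 1
Accessibility: 0R0, 0R1, 1R0, 1R1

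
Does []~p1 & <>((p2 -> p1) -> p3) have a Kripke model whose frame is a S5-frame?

1. []~p1 & <>((p2 -> p1) -> p3), 0
2. []~p1, 0   [&-rule on 1]
3. <>((p2 -> p1) -> p3), 0   [&-rule on 1]
4. ~p1, 0   [[]-rule on 2 via 0R0]
5. (p2 -> p1) -> p3, 1   [<>-rule on 3: fresh world 1, 0R1]
6. ~p1, 1   [[]-rule on 2 via 0R1]
7. p3, 1   [->-rule on 5 (branches; this branch)]
Accessibility: 0R0, 0R1, 1R0, 1R1

Satisfiable (open branch found)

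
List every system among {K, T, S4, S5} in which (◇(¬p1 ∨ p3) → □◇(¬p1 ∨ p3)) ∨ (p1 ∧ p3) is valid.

S5

S4-tableau for the negation ¬((◇(¬p1 ∨ p3) → □◇(¬p1 ∨ p3)) ∨ (p1 ∧ p3)):
1. ¬((◇(¬p1 ∨ p3) → □◇(¬p1 ∨ p3)) ∨ (p1 ∧ p3)), u
2. ¬(◇(¬p1 ∨ p3) → □◇(¬p1 ∨ p3)), u
3. ¬(p1 ∧ p3), u
4. ◇(¬p1 ∨ p3), u
5. ¬□◇(¬p1 ∨ p3), u
6. ¬p3, u
7. ¬p1 ∨ p3, v
8. p3, v
9. ¬◇(¬p1 ∨ p3), w
10. ¬(¬p1 ∨ p3), w
11. p1, w
12. ¬p3, w
Accessibility: uRu, uRv, uRw, vRv, wRw
Complete open branch: countermodel on an S4-frame, so not valid in S4, nor in K, T (the same frame is also a K-frame and a T-frame).
S5-tableau for the negation ¬((◇(¬p1 ∨ p3) → □◇(¬p1 ∨ p3)) ∨ (p1 ∧ p3)):
1. ¬((◇(¬p1 ∨ p3) → □◇(¬p1 ∨ p3)) ∨ (p1 ∧ p3)), u
2. ¬(◇(¬p1 ∨ p3) → □◇(¬p1 ∨ p3)), u
3. ¬(p1 ∧ p3), u
4. ◇(¬p1 ∨ p3), u
5. ¬□◇(¬p1 ∨ p3), u
6. ¬p3, u
7. ¬p1 ∨ p3, v
8. p3, v
9. ¬◇(¬p1 ∨ p3), w
10. ¬(¬p1 ∨ p3), u
11. p1, u
12. ¬(¬p1 ∨ p3), v
13. p1, v
14. ¬p3, v
Accessibility: uRu, uRv, uRw, vRu, vRv, vRw, wRu, wRv, wRw
Branch closes: p3 and ¬p3 both at v.
Every branch closes (one shown): valid in S5.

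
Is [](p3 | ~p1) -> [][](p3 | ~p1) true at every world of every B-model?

Tableau for the negation ~([](p3 | ~p1) -> [][](p3 | ~p1)):
1. ~([](p3 | ~p1) -> [][](p3 | ~p1)), 0
2. [](p3 | ~p1), 0
3. ~[][](p3 | ~p1), 0
4. p3 | ~p1, 0
5. ~p1, 0
6. ~[](p3 | ~p1), 1
7. p3 | ~p1, 1
8. ~p1, 1
9. ~(p3 | ~p1), 2
10. ~p3, 2
11. p1, 2
Accessibility: 0R0, 0R1, 1R0, 1R1, 1R2, 2R1, 2R2
The negation has an open branch (countermodel exists).

Not valid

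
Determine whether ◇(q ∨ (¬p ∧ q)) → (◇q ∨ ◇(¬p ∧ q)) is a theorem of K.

Tableau for the negation ¬(◇(q ∨ (¬p ∧ q)) → (◇q ∨ ◇(¬p ∧ q))):
1. ¬(◇(q ∨ (¬p ∧ q)) → (◇q ∨ ◇(¬p ∧ q))), u
2. ◇(q ∨ (¬p ∧ q)), u
3. ¬(◇q ∨ ◇(¬p ∧ q)), u
4. ¬◇q, u
5. ¬◇(¬p ∧ q), u
6. q ∨ (¬p ∧ q), v
7. ¬q, v
8. ¬(¬p ∧ q), v
9. ¬p ∧ q, v
10. ¬p, v
11. q, v
Accessibility: uRv
Branch closes: q and ¬q both at v.
All branches of the negation close; one closing branch shown above.

Valid in K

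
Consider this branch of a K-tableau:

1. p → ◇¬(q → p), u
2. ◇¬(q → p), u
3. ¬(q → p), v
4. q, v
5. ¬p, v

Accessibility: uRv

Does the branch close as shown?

Open

No atom appears with both signs at the same world.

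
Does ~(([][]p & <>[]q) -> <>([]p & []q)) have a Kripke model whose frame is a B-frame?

1. ~(([][]p & <>[]q) -> <>([]p & []q)), u
2. [][]p & <>[]q, u
3. ~<>([]p & []q), u
4. [][]p, u
5. <>[]q, u
6. ~([]p & []q), u
7. []p, u
8. p, u
9. ~[]q, u
10. []q, v
11. ~([]p & []q), v
12. []p, v
13. p, v
14. q, u
15. q, v
16. ~[]p, v
17. ~q, w
18. ~([]p & []q), w
19. []p, w
20. p, w
21. ~[]q, w
22. ~p, x
23. q, x
24. p, x
Accessibility: uRu, uRv, uRw, vRu, vRv, vRx, wRu, wRw, xRv, xRx
Branch closes: p and ~p both at x.
Every branch closes; the branch above is one of them.

Unsatisfiable (every branch closes)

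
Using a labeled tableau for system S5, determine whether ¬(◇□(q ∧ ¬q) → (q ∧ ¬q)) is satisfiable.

No, unsatisfiable

1. ¬(◇□(q ∧ ¬q) → (q ∧ ¬q)), u
2. ◇□(q ∧ ¬q), u
3. ¬(q ∧ ¬q), u
4. q, u
5. □(q ∧ ¬q), v
6. q ∧ ¬q, u
7. ¬q, u
Accessibility: uRu, uRv, vRu, vRv
Branch closes: q and ¬q both at u.
All branches of the tableau close; one closing branch shown above.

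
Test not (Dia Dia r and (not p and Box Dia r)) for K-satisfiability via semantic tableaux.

1. not (Dia Dia r and (not p and Box Dia r)), u
2. not (not p and Box Dia r), u
3. not Box Dia r, u
4. not Dia r, v
Accessibility: uRv

Satisfiable (open branch found)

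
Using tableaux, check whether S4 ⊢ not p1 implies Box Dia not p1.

Not valid

Tableau for the negation not (not p1 implies Box Dia not p1):
1. not (not p1 implies Box Dia not p1), w0
2. not p1, w0   [neg-implies-rule on 1]
3. not Box Dia not p1, w0   [neg-implies-rule on 1]
4. not Dia not p1, w1   [neg-Box-rule on 3: fresh world w1, w0Rw1]
5. p1, w1   [neg-Dia-rule on 4 via w1Rw1]
Accessibility: w0Rw0, w0Rw1, w1Rw1
The negation has an open branch (countermodel exists).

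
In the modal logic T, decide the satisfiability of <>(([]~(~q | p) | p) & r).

1. <>(([]~(~q | p) | p) & r), u
2. ([]~(~q | p) | p) & r, v
3. []~(~q | p) | p, v
4. r, v
5. p, v
Accessibility: uRu, uRv, vRv

Yes, satisfiable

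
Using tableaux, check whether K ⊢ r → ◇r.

Not valid

Tableau for the negation ¬(r → ◇r):
1. ¬(r → ◇r), 0
2. r, 0
3. ¬◇r, 0
The negation has an open branch (countermodel exists).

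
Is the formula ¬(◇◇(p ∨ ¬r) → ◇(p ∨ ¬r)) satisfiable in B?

Yes, satisfiable

1. ¬(◇◇(p ∨ ¬r) → ◇(p ∨ ¬r)), w0
2. ◇◇(p ∨ ¬r), w0   [¬→-rule on 1]
3. ¬◇(p ∨ ¬r), w0   [¬→-rule on 1]
4. ¬(p ∨ ¬r), w0   [¬◇-rule on 3 via w0Rw0]
5. ¬p, w0   [¬∨-rule on 4]
6. r, w0   [¬∨-rule on 4]
7. ◇(p ∨ ¬r), w1   [◇-rule on 2: fresh world w1, w0Rw1]
8. ¬(p ∨ ¬r), w1   [¬◇-rule on 3 via w0Rw1]
9. ¬p, w1   [¬∨-rule on 8]
10. r, w1   [¬∨-rule on 8]
11. p ∨ ¬r, w2   [◇-rule on 7: fresh world w2, w1Rw2]
12. ¬r, w2   [∨-rule on 11 (branches; this branch)]
Accessibility: w0Rw0, w0Rw1, w1Rw0, w1Rw1, w1Rw2, w2Rw1, w2Rw2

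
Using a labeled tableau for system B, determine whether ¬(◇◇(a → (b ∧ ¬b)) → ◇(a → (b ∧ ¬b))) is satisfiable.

1. ¬(◇◇(a → (b ∧ ¬b)) → ◇(a → (b ∧ ¬b))), u
2. ◇◇(a → (b ∧ ¬b)), u
3. ¬◇(a → (b ∧ ¬b)), u
4. ¬(a → (b ∧ ¬b)), u
5. a, u
6. ¬(b ∧ ¬b), u
7. b, u
8. ◇(a → (b ∧ ¬b)), v
9. ¬(a → (b ∧ ¬b)), v
10. a, v
11. ¬(b ∧ ¬b), v
12. b, v
13. a → (b ∧ ¬b), w
14. ¬a, w
Accessibility: uRu, uRv, vRu, vRv, vRw, wRv, wRw

Satisfiable (open branch found)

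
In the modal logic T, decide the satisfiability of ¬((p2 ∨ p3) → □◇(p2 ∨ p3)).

1. ¬((p2 ∨ p3) → □◇(p2 ∨ p3)), u
2. p2 ∨ p3, u   [¬→-rule on 1]
3. ¬□◇(p2 ∨ p3), u   [¬→-rule on 1]
4. p3, u   [∨-rule on 2 (branches; this branch)]
5. ¬◇(p2 ∨ p3), v   [¬□-rule on 3: fresh world v, uRv]
6. ¬(p2 ∨ p3), v   [¬◇-rule on 5 via vRv]
7. ¬p2, v   [¬∨-rule on 6]
8. ¬p3, v   [¬∨-rule on 6]
Accessibility: uRu, uRv, vRv

Satisfiable (open branch found)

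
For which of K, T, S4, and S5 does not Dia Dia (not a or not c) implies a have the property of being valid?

K-tableau for the negation not (not Dia Dia (not a or not c) implies a):
1. not (not Dia Dia (not a or not c) implies a), u
2. not Dia Dia (not a or not c), u   [neg-implies-rule on 1]
3. not a, u   [neg-implies-rule on 1]
Complete open branch: countermodel on a K-frame, so not valid in K.
T-tableau for the negation not (not Dia Dia (not a or not c) implies a):
1. not (not Dia Dia (not a or not c) implies a), u
2. not Dia Dia (not a or not c), u   [neg-implies-rule on 1]
3. not a, u   [neg-implies-rule on 1]
4. not Dia (not a or not c), u   [neg-Dia-rule on 2 via uRu]
5. not (not a or not c), u   [neg-Dia-rule on 4 via uRu]
6. a, u   [neg-or-rule on 5]
7. c, u   [neg-or-rule on 5]
Accessibility: uRu
Branch closes: a and not a both at u.
Every branch closes (one shown): valid in T, hence also in S4, S5 (every theorem of T is a theorem of S4 and S5).

T, S4, S5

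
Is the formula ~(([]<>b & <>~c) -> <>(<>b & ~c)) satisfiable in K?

1. ~(([]<>b & <>~c) -> <>(<>b & ~c)), 0
2. []<>b & <>~c, 0
3. ~<>(<>b & ~c), 0
4. []<>b, 0
5. <>~c, 0
6. ~c, 1
7. ~(<>b & ~c), 1
8. <>b, 1
9. ~<>b, 1
10. b, 2
11. ~b, 2
Accessibility: 0R1, 1R2
Branch closes: b and ~b both at 2.
(One branch shown.) All branches close.

No, unsatisfiable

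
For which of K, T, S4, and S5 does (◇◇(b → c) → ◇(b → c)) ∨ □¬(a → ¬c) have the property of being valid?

S4-tableau for the negation ¬((◇◇(b → c) → ◇(b → c)) ∨ □¬(a → ¬c)):
1. ¬((◇◇(b → c) → ◇(b → c)) ∨ □¬(a → ¬c)), w0
2. ¬(◇◇(b → c) → ◇(b → c)), w0
3. ¬□¬(a → ¬c), w0
4. ◇◇(b → c), w0
5. ¬◇(b → c), w0
6. ¬(b → c), w0
7. b, w0
8. ¬c, w0
9. a → ¬c, w1
10. ¬(b → c), w1
11. b, w1
12. ¬c, w1
13. ◇(b → c), w2
14. ¬(b → c), w2
15. b, w2
16. ¬c, w2
17. b → c, w3
18. ¬(b → c), w3
19. b, w3
20. ¬c, w3
21. c, w3
Accessibility: w0Rw0, w0Rw1, w0Rw2, w0Rw3, w1Rw1, w2Rw2, w2Rw3, w3Rw3
Branch closes: c and ¬c both at w3.
Every branch closes (one shown): valid in S4, hence also in S5 (every theorem of S4 is a theorem of S5).
T-tableau for the negation ¬((◇◇(b → c) → ◇(b → c)) ∨ □¬(a → ¬c)):
1. ¬((◇◇(b → c) → ◇(b → c)) ∨ □¬(a → ¬c)), w0
2. ¬(◇◇(b → c) → ◇(b → c)), w0
3. ¬□¬(a → ¬c), w0
4. ◇◇(b → c), w0
5. ¬◇(b → c), w0
6. ¬(b → c), w0
7. b, w0
8. ¬c, w0
9. a → ¬c, w1
10. ¬(b → c), w1
11. b, w1
12. ¬c, w1
13. ◇(b → c), w2
14. ¬(b → c), w2
15. b, w2
16. ¬c, w2
17. b → c, w3
18. c, w3
Accessibility: w0Rw0, w0Rw1, w0Rw2, w1Rw1, w2Rw2, w2Rw3, w3Rw3
Complete open branch: countermodel on a T-frame, so not valid in T, nor in K (the same frame is also a K-frame).

S4, S5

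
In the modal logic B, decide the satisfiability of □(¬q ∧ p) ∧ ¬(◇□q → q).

Unsatisfiable

1. □(¬q ∧ p) ∧ ¬(◇□q → q), 0
2. □(¬q ∧ p), 0
3. ¬(◇□q → q), 0
4. ◇□q, 0
5. ¬q, 0
6. ¬q ∧ p, 0
7. p, 0
8. □q, 1
9. ¬q ∧ p, 1
10. ¬q, 1
11. p, 1
12. q, 0
Accessibility: 0R0, 0R1, 1R0, 1R1
Branch closes: q and ¬q both at 0.
Every branch closes; the branch above is one of them.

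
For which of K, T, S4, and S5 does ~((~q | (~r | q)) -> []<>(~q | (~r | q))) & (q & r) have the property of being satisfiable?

K

T-tableau for the formula:
1. ~((~q | (~r | q)) -> []<>(~q | (~r | q))) & (q & r), u
2. ~((~q | (~r | q)) -> []<>(~q | (~r | q))), u   [&-rule on 1]
3. q & r, u   [&-rule on 1]
4. ~q | (~r | q), u   [~->-rule on 2]
5. ~[]<>(~q | (~r | q)), u   [~->-rule on 2]
6. q, u   [&-rule on 3]
7. r, u   [&-rule on 3]
8. ~r | q, u   [|-rule on 4 (branches; this branch)]
9. ~<>(~q | (~r | q)), v   [~[]-rule on 5: fresh world v, uRv]
10. ~(~q | (~r | q)), v   [~<>-rule on 9 via vRv]
11. q, v   [~|-rule on 10]
12. ~(~r | q), v   [~|-rule on 10]
13. r, v   [~|-rule on 12]
14. ~q, v   [~|-rule on 12]
Accessibility: uRu, uRv, vRv
Branch closes: q and ~q both at v.
Every branch closes (one shown): unsatisfiable in T, hence also in S4, S5 (every S4/S5-frame is a T-frame).
K-tableau for the formula:
1. ~((~q | (~r | q)) -> []<>(~q | (~r | q))) & (q & r), u
2. ~((~q | (~r | q)) -> []<>(~q | (~r | q))), u   [&-rule on 1]
3. q & r, u   [&-rule on 1]
4. ~q | (~r | q), u   [~->-rule on 2]
5. ~[]<>(~q | (~r | q)), u   [~->-rule on 2]
6. q, u   [&-rule on 3]
7. r, u   [&-rule on 3]
8. ~r | q, u   [|-rule on 4 (branches; this branch)]
9. ~<>(~q | (~r | q)), v   [~[]-rule on 5: fresh world v, uRv]
Accessibility: uRv
Complete open branch: satisfiable in K.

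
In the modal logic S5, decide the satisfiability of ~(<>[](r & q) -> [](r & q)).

1. ~(<>[](r & q) -> [](r & q)), 0
2. <>[](r & q), 0
3. ~[](r & q), 0
4. [](r & q), 1
5. r & q, 0
6. r, 0
7. q, 0
8. r & q, 1
9. r, 1
10. q, 1
11. ~(r & q), 2
12. r & q, 2
13. r, 2
14. q, 2
15. ~q, 2
Accessibility: 0R0, 0R1, 0R2, 1R0, 1R1, 1R2, 2R0, 2R1, 2R2
Branch closes: q and ~q both at 2.
(One branch shown.) All branches close.

Unsatisfiable (every branch closes)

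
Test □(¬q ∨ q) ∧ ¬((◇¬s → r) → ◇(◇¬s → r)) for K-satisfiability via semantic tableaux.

1. □(¬q ∨ q) ∧ ¬((◇¬s → r) → ◇(◇¬s → r)), u
2. □(¬q ∨ q), u
3. ¬((◇¬s → r) → ◇(◇¬s → r)), u
4. ◇¬s → r, u
5. ¬◇(◇¬s → r), u
6. r, u

Yes, satisfiable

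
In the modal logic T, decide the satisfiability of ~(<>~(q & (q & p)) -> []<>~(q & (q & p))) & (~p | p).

Satisfiable (open branch found)

1. ~(<>~(q & (q & p)) -> []<>~(q & (q & p))) & (~p | p), 0
2. ~(<>~(q & (q & p)) -> []<>~(q & (q & p))), 0
3. ~p | p, 0
4. <>~(q & (q & p)), 0
5. ~[]<>~(q & (q & p)), 0
6. p, 0
7. ~(q & (q & p)), 1
8. ~(q & p), 1
9. ~p, 1
10. ~<>~(q & (q & p)), 2
11. q & (q & p), 2
12. q, 2
13. q & p, 2
14. p, 2
Accessibility: 0R0, 0R1, 0R2, 1R1, 2R2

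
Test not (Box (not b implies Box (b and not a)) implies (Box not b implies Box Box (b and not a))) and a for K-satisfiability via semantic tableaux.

No, unsatisfiable

1. not (Box (not b implies Box (b and not a)) implies (Box not b implies Box Box (b and not a))) and a, 0
2. not (Box (not b implies Box (b and not a)) implies (Box not b implies Box Box (b and not a))), 0   [and-rule on 1]
3. a, 0   [and-rule on 1]
4. Box (not b implies Box (b and not a)), 0   [neg-implies-rule on 2]
5. not (Box not b implies Box Box (b and not a)), 0   [neg-implies-rule on 2]
6. Box not b, 0   [neg-implies-rule on 5]
7. not Box Box (b and not a), 0   [neg-implies-rule on 5]
8. not Box (b and not a), 1   [neg-Box-rule on 7: fresh world 1, 0R1]
9. not b implies Box (b and not a), 1   [Box-rule on 4 via 0R1]
10. not b, 1   [Box-rule on 6 via 0R1]
11. Box (b and not a), 1   [implies-rule on 9 (branches; this branch)]
12. not (b and not a), 2   [neg-Box-rule on 8: fresh world 2, 1R2]
13. b and not a, 2   [Box-rule on 11 via 1R2]
14. b, 2   [and-rule on 13]
15. not a, 2   [and-rule on 13]
16. a, 2   [neg-and-rule on 12 (branches; this branch)]
Accessibility: 0R1, 1R2
Branch closes: a and not a both at 2.
Every branch closes; the branch above is one of them.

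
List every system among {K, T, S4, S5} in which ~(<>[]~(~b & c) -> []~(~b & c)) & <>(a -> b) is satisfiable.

K, T, S4

S4-tableau for the formula:
1. ~(<>[]~(~b & c) -> []~(~b & c)) & <>(a -> b), u
2. ~(<>[]~(~b & c) -> []~(~b & c)), u
3. <>(a -> b), u
4. <>[]~(~b & c), u
5. ~[]~(~b & c), u
6. a -> b, v
7. b, v
8. []~(~b & c), w
9. ~(~b & c), w
10. ~c, w
11. ~b & c, x
12. ~b, x
13. c, x
Accessibility: uRu, uRv, uRw, uRx, vRv, wRw, xRx
Complete open branch: satisfiable in S4, hence also in K, T (this S4-model is also a K-model and a T-model).
S5-tableau for the formula:
1. ~(<>[]~(~b & c) -> []~(~b & c)) & <>(a -> b), u
2. ~(<>[]~(~b & c) -> []~(~b & c)), u
3. <>(a -> b), u
4. <>[]~(~b & c), u
5. ~[]~(~b & c), u
6. a -> b, v
7. b, v
8. []~(~b & c), w
9. ~(~b & c), u
10. ~(~b & c), v
11. ~(~b & c), w
12. ~c, u
13. ~c, v
14. ~c, w
15. ~b & c, x
16. ~b, x
17. c, x
18. ~(~b & c), x
19. ~c, x
Accessibility: uRu, uRv, uRw, uRx, vRu, vRv, vRw, vRx, wRu, wRv, wRw, wRx, xRu, xRv, xRw, xRx
Branch closes: c and ~c both at x.
Every branch closes (one shown): unsatisfiable in S5.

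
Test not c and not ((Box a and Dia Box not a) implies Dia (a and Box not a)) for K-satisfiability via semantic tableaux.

No, unsatisfiable

1. not c and not ((Box a and Dia Box not a) implies Dia (a and Box not a)), u
2. not c, u
3. not ((Box a and Dia Box not a) implies Dia (a and Box not a)), u
4. Box a and Dia Box not a, u
5. not Dia (a and Box not a), u
6. Box a, u
7. Dia Box not a, u
8. Box not a, v
9. not (a and Box not a), v
10. a, v
11. not Box not a, v
12. a, w
13. not a, w
Accessibility: uRv, vRw
Branch closes: a and not a both at w.
(One branch shown.) All branches close.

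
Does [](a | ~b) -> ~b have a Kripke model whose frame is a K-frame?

1. [](a | ~b) -> ~b, w0
2. ~b, w0

Yes, satisfiable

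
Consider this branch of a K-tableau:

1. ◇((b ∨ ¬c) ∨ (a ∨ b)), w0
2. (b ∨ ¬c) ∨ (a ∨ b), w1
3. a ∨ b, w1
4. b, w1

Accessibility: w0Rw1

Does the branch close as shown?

Not closed

No atom appears with both signs at the same world.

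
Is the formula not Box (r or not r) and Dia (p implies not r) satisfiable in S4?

No, unsatisfiable

1. not Box (r or not r) and Dia (p implies not r), 0
2. not Box (r or not r), 0
3. Dia (p implies not r), 0
4. not (r or not r), 1
5. not r, 1
6. r, 1
Accessibility: 0R0, 0R1, 1R1
Branch closes: r and not r both at 1.
(One branch shown.) All branches close.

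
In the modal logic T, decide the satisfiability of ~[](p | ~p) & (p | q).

Unsatisfiable (every branch closes)

1. ~[](p | ~p) & (p | q), 0
2. ~[](p | ~p), 0
3. p | q, 0
4. q, 0
5. ~(p | ~p), 1
6. ~p, 1
7. p, 1
Accessibility: 0R0, 0R1, 1R1
Branch closes: p and ~p both at 1.
All branches of the tableau close; one closing branch shown above.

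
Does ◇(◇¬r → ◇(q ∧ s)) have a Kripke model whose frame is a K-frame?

1. ◇(◇¬r → ◇(q ∧ s)), 0
2. ◇¬r → ◇(q ∧ s), 1   [◇-rule on 1: fresh world 1, 0R1]
3. ◇(q ∧ s), 1   [→-rule on 2 (branches; this branch)]
4. q ∧ s, 2   [◇-rule on 3: fresh world 2, 1R2]
5. q, 2   [∧-rule on 4]
6. s, 2   [∧-rule on 4]
Accessibility: 0R1, 1R2

Satisfiable (open branch found)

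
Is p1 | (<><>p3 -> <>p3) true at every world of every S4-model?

Tableau for the negation ~(p1 | (<><>p3 -> <>p3)):
1. ~(p1 | (<><>p3 -> <>p3)), u
2. ~p1, u
3. ~(<><>p3 -> <>p3), u
4. <><>p3, u
5. ~<>p3, u
6. ~p3, u
7. <>p3, v
8. ~p3, v
9. p3, w
10. ~p3, w
Accessibility: uRu, uRv, uRw, vRv, vRw, wRw
Branch closes: p3 and ~p3 both at w.
All branches of the negation close; one closing branch shown above.

Yes, valid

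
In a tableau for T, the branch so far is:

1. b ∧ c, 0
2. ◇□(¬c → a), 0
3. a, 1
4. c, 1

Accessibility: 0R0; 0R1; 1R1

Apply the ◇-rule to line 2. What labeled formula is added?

a fresh world 2 with 0R2, and □(¬c → a) at 2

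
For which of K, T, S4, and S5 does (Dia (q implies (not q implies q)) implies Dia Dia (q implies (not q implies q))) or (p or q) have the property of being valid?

T, S4, S5

K-tableau for the negation not ((Dia (q implies (not q implies q)) implies Dia Dia (q implies (not q implies q))) or (p or q)):
1. not ((Dia (q implies (not q implies q)) implies Dia Dia (q implies (not q implies q))) or (p or q)), u
2. not (Dia (q implies (not q implies q)) implies Dia Dia (q implies (not q implies q))), u   [neg-or-rule on 1]
3. not (p or q), u   [neg-or-rule on 1]
4. Dia (q implies (not q implies q)), u   [neg-implies-rule on 2]
5. not Dia Dia (q implies (not q implies q)), u   [neg-implies-rule on 2]
6. not p, u   [neg-or-rule on 3]
7. not q, u   [neg-or-rule on 3]
8. q implies (not q implies q), v   [Dia-rule on 4: fresh world v, uRv]
9. not Dia (q implies (not q implies q)), v   [neg-Dia-rule on 5 via uRv]
10. not q implies q, v   [implies-rule on 8 (branches; this branch)]
11. q, v   [implies-rule on 10 (branches; this branch)]
Accessibility: uRv
Complete open branch: countermodel on a K-frame, so not valid in K.
T-tableau for the negation not ((Dia (q implies (not q implies q)) implies Dia Dia (q implies (not q implies q))) or (p or q)):
1. not ((Dia (q implies (not q implies q)) implies Dia Dia (q implies (not q implies q))) or (p or q)), u
2. not (Dia (q implies (not q implies q)) implies Dia Dia (q implies (not q implies q))), u   [neg-or-rule on 1]
3. not (p or q), u   [neg-or-rule on 1]
4. Dia (q implies (not q implies q)), u   [neg-implies-rule on 2]
5. not Dia Dia (q implies (not q implies q)), u   [neg-implies-rule on 2]
6. not p, u   [neg-or-rule on 3]
7. not q, u   [neg-or-rule on 3]
8. not Dia (q implies (not q implies q)), u   [neg-Dia-rule on 5 via uRu]
9. not (q implies (not q implies q)), u   [neg-Dia-rule on 8 via uRu]
10. q, u   [neg-implies-rule on 9]
11. not (not q implies q), u   [neg-implies-rule on 9]
Accessibility: uRu
Branch closes: q and not q both at u.
Every branch closes (one shown): valid in T, hence also in S4, S5 (every theorem of T is a theorem of S4 and S5).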